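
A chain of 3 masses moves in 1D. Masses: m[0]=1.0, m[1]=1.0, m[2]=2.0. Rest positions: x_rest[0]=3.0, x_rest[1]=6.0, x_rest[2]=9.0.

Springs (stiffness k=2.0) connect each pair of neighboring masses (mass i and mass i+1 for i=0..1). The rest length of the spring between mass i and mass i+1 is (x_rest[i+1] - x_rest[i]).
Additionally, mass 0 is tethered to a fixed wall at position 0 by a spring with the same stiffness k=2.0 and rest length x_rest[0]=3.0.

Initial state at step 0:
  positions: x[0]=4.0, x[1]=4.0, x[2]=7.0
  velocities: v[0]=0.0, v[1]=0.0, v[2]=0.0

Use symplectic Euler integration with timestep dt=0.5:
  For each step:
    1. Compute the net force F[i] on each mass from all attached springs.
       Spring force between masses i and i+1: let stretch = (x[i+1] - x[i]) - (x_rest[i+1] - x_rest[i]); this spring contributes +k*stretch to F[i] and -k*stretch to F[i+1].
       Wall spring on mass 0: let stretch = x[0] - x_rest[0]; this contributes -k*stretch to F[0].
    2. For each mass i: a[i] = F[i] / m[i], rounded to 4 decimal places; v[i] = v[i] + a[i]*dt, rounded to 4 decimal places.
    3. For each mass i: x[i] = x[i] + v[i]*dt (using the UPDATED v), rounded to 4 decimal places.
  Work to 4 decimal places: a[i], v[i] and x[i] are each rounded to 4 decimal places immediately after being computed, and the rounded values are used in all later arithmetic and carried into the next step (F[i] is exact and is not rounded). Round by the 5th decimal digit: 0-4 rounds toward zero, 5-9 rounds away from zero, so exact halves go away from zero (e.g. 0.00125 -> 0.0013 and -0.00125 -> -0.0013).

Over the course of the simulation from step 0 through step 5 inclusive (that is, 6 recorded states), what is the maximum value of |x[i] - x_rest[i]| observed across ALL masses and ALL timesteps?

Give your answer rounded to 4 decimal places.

Answer: 2.4843

Derivation:
Step 0: x=[4.0000 4.0000 7.0000] v=[0.0000 0.0000 0.0000]
Step 1: x=[2.0000 5.5000 7.0000] v=[-4.0000 3.0000 0.0000]
Step 2: x=[0.7500 6.0000 7.3750] v=[-2.5000 1.0000 0.7500]
Step 3: x=[1.7500 4.5625 8.1563] v=[2.0000 -2.8750 1.5625]
Step 4: x=[3.2813 3.5157 8.7891] v=[3.0625 -2.0937 1.2656]
Step 5: x=[3.2891 4.9884 8.8536] v=[0.0156 2.9453 0.1289]
Max displacement = 2.4843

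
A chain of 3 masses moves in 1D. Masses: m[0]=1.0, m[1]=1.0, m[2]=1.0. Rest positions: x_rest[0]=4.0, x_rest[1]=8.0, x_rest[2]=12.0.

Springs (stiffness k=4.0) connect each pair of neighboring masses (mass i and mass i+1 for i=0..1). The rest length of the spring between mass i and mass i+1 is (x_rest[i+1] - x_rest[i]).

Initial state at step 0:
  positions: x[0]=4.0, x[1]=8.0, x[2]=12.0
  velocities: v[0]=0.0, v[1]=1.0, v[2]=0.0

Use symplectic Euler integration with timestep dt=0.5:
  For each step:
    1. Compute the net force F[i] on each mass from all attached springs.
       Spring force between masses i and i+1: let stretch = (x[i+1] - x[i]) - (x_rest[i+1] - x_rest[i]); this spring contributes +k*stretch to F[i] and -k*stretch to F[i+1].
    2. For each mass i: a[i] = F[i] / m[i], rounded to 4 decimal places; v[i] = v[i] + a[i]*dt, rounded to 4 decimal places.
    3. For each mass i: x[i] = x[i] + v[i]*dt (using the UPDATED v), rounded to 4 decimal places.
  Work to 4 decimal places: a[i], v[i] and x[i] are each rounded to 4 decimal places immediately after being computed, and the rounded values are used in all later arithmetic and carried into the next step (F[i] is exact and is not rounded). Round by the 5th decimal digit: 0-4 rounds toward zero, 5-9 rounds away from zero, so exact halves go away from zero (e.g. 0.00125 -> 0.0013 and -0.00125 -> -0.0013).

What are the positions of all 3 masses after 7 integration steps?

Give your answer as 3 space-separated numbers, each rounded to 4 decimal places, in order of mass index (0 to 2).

Step 0: x=[4.0000 8.0000 12.0000] v=[0.0000 1.0000 0.0000]
Step 1: x=[4.0000 8.5000 12.0000] v=[0.0000 1.0000 0.0000]
Step 2: x=[4.5000 8.0000 12.5000] v=[1.0000 -1.0000 1.0000]
Step 3: x=[4.5000 8.5000 12.5000] v=[0.0000 1.0000 0.0000]
Step 4: x=[4.5000 9.0000 12.5000] v=[0.0000 1.0000 0.0000]
Step 5: x=[5.0000 8.5000 13.0000] v=[1.0000 -1.0000 1.0000]
Step 6: x=[5.0000 9.0000 13.0000] v=[0.0000 1.0000 0.0000]
Step 7: x=[5.0000 9.5000 13.0000] v=[0.0000 1.0000 0.0000]

Answer: 5.0000 9.5000 13.0000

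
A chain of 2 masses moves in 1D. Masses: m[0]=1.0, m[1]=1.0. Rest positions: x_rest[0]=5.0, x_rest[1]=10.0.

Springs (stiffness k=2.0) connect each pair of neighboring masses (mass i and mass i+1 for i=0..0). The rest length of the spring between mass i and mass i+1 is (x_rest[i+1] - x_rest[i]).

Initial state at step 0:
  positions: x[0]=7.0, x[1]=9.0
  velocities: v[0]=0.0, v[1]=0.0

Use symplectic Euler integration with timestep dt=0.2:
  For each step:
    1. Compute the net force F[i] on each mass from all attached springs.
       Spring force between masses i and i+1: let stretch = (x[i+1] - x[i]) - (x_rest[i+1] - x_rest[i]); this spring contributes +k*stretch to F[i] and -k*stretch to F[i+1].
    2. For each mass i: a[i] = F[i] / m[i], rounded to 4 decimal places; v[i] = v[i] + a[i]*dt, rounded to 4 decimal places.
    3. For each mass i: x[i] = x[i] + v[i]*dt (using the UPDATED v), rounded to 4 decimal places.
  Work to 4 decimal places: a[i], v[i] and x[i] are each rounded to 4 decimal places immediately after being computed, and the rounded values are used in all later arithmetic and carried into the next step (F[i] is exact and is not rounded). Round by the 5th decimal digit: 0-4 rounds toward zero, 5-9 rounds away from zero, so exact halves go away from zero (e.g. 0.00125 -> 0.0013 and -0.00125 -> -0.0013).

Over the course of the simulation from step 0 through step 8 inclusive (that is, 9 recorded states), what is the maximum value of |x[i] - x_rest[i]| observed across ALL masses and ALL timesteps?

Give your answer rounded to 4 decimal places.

Step 0: x=[7.0000 9.0000] v=[0.0000 0.0000]
Step 1: x=[6.7600 9.2400] v=[-1.2000 1.2000]
Step 2: x=[6.3184 9.6816] v=[-2.2080 2.2080]
Step 3: x=[5.7459 10.2541] v=[-2.8627 2.8627]
Step 4: x=[5.1340 10.8660] v=[-3.0594 3.0594]
Step 5: x=[4.5807 11.4193] v=[-2.7666 2.7666]
Step 6: x=[4.1745 11.8255] v=[-2.0312 2.0312]
Step 7: x=[3.9803 12.0197] v=[-0.9708 0.9708]
Step 8: x=[4.0293 11.9707] v=[0.2450 -0.2450]
Max displacement = 2.0197

Answer: 2.0197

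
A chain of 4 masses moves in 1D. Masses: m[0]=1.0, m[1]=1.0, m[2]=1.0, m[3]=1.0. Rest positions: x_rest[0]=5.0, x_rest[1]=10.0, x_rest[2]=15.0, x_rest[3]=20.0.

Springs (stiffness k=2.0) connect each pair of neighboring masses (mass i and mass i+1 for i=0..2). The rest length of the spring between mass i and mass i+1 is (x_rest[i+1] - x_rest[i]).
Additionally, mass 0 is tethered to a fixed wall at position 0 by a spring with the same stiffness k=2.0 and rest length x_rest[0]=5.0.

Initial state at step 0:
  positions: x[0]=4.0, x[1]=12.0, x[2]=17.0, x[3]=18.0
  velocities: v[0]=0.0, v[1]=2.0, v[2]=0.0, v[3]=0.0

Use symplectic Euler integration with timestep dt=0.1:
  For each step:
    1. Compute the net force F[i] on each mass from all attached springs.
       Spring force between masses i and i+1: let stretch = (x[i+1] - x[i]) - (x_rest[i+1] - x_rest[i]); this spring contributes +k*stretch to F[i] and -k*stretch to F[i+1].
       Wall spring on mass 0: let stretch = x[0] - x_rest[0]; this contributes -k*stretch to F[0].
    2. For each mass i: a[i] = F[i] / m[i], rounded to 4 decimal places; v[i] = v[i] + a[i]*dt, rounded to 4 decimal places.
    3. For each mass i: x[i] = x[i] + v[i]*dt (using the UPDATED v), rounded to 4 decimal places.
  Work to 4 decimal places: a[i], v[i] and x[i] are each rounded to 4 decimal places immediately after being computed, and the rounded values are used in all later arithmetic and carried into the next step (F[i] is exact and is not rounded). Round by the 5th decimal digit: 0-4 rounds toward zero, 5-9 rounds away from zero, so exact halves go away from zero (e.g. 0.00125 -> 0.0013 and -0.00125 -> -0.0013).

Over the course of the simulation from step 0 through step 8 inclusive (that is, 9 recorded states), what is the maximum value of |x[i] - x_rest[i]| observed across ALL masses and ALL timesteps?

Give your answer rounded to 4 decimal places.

Step 0: x=[4.0000 12.0000 17.0000 18.0000] v=[0.0000 2.0000 0.0000 0.0000]
Step 1: x=[4.0800 12.1400 16.9200 18.0800] v=[0.8000 1.4000 -0.8000 0.8000]
Step 2: x=[4.2396 12.2144 16.7676 18.2368] v=[1.5960 0.7440 -1.5240 1.5680]
Step 3: x=[4.4739 12.2204 16.5535 18.4642] v=[2.3430 0.0597 -2.1408 2.2742]
Step 4: x=[4.7737 12.1581 16.2910 18.7534] v=[2.9975 -0.6230 -2.6253 2.8921]
Step 5: x=[5.1257 12.0308 15.9951 19.0934] v=[3.5196 -1.2733 -2.9594 3.3996]
Step 6: x=[5.5133 11.8447 15.6818 19.4714] v=[3.8755 -1.8615 -3.1326 3.7799]
Step 7: x=[5.9172 11.6087 15.3676 19.8736] v=[4.0391 -2.3604 -3.1421 4.0220]
Step 8: x=[6.3166 11.3340 15.0683 20.2857] v=[3.9940 -2.7469 -2.9927 4.1208]
Max displacement = 2.2204

Answer: 2.2204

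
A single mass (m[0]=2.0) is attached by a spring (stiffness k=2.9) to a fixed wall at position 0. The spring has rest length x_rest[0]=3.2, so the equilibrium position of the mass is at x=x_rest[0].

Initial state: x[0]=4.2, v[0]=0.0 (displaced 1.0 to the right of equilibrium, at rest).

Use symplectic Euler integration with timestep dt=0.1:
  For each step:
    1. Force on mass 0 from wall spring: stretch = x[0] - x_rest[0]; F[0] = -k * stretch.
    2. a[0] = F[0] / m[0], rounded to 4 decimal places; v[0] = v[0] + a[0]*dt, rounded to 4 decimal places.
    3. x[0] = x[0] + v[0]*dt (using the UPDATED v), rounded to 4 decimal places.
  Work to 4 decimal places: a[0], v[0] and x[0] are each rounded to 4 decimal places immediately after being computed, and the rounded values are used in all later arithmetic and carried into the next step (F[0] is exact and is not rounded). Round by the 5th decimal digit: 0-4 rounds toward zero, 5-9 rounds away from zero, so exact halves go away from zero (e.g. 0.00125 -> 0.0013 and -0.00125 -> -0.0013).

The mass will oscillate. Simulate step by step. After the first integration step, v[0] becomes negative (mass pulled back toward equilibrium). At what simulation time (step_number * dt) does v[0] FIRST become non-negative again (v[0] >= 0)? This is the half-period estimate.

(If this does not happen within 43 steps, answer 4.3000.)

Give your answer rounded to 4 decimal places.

Step 0: x=[4.2000] v=[0.0000]
Step 1: x=[4.1855] v=[-0.1450]
Step 2: x=[4.1567] v=[-0.2879]
Step 3: x=[4.1140] v=[-0.4266]
Step 4: x=[4.0581] v=[-0.5591]
Step 5: x=[3.9898] v=[-0.6835]
Step 6: x=[3.9100] v=[-0.7980]
Step 7: x=[3.8199] v=[-0.9010]
Step 8: x=[3.7208] v=[-0.9909]
Step 9: x=[3.6142] v=[-1.0664]
Step 10: x=[3.5016] v=[-1.1265]
Step 11: x=[3.3846] v=[-1.1702]
Step 12: x=[3.2649] v=[-1.1970]
Step 13: x=[3.1443] v=[-1.2064]
Step 14: x=[3.0245] v=[-1.1983]
Step 15: x=[2.9072] v=[-1.1729]
Step 16: x=[2.7942] v=[-1.1304]
Step 17: x=[2.6870] v=[-1.0716]
Step 18: x=[2.5873] v=[-0.9972]
Step 19: x=[2.4965] v=[-0.9084]
Step 20: x=[2.4159] v=[-0.8064]
Step 21: x=[2.3466] v=[-0.6927]
Step 22: x=[2.2897] v=[-0.5690]
Step 23: x=[2.2460] v=[-0.4370]
Step 24: x=[2.2161] v=[-0.2987]
Step 25: x=[2.2005] v=[-0.1560]
Step 26: x=[2.1994] v=[-0.0111]
Step 27: x=[2.2128] v=[0.1340]
First v>=0 after going negative at step 27, time=2.7000

Answer: 2.7000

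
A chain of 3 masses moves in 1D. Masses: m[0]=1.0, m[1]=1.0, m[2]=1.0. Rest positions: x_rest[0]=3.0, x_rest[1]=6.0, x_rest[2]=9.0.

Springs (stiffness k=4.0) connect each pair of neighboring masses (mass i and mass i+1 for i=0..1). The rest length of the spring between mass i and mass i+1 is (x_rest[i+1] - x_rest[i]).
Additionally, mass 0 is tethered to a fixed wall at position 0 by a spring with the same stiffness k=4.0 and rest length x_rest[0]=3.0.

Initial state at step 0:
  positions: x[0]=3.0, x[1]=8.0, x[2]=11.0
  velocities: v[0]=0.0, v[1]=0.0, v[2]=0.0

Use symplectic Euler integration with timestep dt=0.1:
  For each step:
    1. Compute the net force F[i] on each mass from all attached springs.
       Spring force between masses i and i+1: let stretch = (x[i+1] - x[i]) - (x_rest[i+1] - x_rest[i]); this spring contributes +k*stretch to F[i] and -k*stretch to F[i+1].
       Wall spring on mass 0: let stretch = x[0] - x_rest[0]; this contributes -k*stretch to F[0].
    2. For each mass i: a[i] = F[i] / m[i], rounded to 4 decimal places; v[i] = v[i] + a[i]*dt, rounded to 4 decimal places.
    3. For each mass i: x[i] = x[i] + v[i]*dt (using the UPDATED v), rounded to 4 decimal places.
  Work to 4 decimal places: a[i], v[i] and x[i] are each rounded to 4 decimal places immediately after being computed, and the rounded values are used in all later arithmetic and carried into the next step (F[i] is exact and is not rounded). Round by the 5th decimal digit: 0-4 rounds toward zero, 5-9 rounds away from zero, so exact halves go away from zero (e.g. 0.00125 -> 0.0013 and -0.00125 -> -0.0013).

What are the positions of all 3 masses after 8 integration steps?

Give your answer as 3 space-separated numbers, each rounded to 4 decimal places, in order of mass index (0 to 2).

Answer: 4.3303 6.6223 10.5317

Derivation:
Step 0: x=[3.0000 8.0000 11.0000] v=[0.0000 0.0000 0.0000]
Step 1: x=[3.0800 7.9200 11.0000] v=[0.8000 -0.8000 0.0000]
Step 2: x=[3.2304 7.7696 10.9968] v=[1.5040 -1.5040 -0.0320]
Step 3: x=[3.4332 7.5667 10.9845] v=[2.0275 -2.0288 -0.1229]
Step 4: x=[3.6640 7.3352 10.9555] v=[2.3076 -2.3151 -0.2900]
Step 5: x=[3.8951 7.1017 10.9017] v=[2.3105 -2.3355 -0.5381]
Step 6: x=[4.0986 6.8919 10.8159] v=[2.0351 -2.0981 -0.8581]
Step 7: x=[4.2499 6.7273 10.6931] v=[1.5130 -1.6458 -1.2277]
Step 8: x=[4.3303 6.6223 10.5317] v=[0.8040 -1.0504 -1.6140]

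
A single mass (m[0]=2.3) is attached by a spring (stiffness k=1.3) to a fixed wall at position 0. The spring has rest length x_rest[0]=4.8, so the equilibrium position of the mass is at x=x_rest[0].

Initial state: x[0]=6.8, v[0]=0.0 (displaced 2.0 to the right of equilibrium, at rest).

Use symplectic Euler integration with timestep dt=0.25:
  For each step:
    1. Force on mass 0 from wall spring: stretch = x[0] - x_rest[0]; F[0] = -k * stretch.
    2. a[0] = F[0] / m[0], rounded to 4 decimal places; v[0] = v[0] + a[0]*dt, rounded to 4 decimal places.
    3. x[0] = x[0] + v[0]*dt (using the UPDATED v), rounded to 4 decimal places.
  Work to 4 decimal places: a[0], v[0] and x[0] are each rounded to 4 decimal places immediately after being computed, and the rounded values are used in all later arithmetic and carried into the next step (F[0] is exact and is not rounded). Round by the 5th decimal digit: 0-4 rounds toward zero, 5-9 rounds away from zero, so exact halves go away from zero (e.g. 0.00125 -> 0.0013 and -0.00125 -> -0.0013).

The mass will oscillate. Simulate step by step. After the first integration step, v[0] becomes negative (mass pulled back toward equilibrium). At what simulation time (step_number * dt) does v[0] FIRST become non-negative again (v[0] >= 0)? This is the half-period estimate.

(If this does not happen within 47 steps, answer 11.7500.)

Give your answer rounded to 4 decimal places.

Answer: 4.2500

Derivation:
Step 0: x=[6.8000] v=[0.0000]
Step 1: x=[6.7294] v=[-0.2826]
Step 2: x=[6.5906] v=[-0.5552]
Step 3: x=[6.3886] v=[-0.8082]
Step 4: x=[6.1304] v=[-1.0327]
Step 5: x=[5.8252] v=[-1.2207]
Step 6: x=[5.4838] v=[-1.3656]
Step 7: x=[5.1183] v=[-1.4622]
Step 8: x=[4.7415] v=[-1.5072]
Step 9: x=[4.3668] v=[-1.4989]
Step 10: x=[4.0074] v=[-1.4377]
Step 11: x=[3.6760] v=[-1.3257]
Step 12: x=[3.3843] v=[-1.1669]
Step 13: x=[3.1426] v=[-0.9669]
Step 14: x=[2.9594] v=[-0.7327]
Step 15: x=[2.8413] v=[-0.4726]
Step 16: x=[2.7924] v=[-0.1958]
Step 17: x=[2.8144] v=[0.0879]
First v>=0 after going negative at step 17, time=4.2500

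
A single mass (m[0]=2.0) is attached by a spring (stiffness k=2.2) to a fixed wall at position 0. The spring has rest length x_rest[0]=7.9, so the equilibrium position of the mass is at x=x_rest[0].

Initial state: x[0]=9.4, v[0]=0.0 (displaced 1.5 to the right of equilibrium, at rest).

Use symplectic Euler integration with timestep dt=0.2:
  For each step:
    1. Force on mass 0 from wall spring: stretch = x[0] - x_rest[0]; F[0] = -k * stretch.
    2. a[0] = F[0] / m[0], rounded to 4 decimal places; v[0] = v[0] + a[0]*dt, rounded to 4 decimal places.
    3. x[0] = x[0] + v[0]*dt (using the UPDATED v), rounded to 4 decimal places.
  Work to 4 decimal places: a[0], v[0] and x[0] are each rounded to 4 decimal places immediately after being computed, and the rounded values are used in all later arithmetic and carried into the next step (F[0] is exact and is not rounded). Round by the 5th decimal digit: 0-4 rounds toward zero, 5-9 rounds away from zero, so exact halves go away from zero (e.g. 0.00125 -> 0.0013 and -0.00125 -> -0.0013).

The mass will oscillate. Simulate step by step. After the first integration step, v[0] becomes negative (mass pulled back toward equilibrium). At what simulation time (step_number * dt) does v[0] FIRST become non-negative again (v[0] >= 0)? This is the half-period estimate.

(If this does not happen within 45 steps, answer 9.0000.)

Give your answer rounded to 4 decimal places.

Step 0: x=[9.4000] v=[0.0000]
Step 1: x=[9.3340] v=[-0.3300]
Step 2: x=[9.2049] v=[-0.6455]
Step 3: x=[9.0184] v=[-0.9326]
Step 4: x=[8.7827] v=[-1.1786]
Step 5: x=[8.5081] v=[-1.3728]
Step 6: x=[8.2068] v=[-1.5066]
Step 7: x=[7.8920] v=[-1.5741]
Step 8: x=[7.5775] v=[-1.5723]
Step 9: x=[7.2772] v=[-1.5013]
Step 10: x=[7.0043] v=[-1.3643]
Step 11: x=[6.7709] v=[-1.1672]
Step 12: x=[6.5871] v=[-0.9188]
Step 13: x=[6.4611] v=[-0.6300]
Step 14: x=[6.3984] v=[-0.3134]
Step 15: x=[6.4018] v=[0.0170]
First v>=0 after going negative at step 15, time=3.0000

Answer: 3.0000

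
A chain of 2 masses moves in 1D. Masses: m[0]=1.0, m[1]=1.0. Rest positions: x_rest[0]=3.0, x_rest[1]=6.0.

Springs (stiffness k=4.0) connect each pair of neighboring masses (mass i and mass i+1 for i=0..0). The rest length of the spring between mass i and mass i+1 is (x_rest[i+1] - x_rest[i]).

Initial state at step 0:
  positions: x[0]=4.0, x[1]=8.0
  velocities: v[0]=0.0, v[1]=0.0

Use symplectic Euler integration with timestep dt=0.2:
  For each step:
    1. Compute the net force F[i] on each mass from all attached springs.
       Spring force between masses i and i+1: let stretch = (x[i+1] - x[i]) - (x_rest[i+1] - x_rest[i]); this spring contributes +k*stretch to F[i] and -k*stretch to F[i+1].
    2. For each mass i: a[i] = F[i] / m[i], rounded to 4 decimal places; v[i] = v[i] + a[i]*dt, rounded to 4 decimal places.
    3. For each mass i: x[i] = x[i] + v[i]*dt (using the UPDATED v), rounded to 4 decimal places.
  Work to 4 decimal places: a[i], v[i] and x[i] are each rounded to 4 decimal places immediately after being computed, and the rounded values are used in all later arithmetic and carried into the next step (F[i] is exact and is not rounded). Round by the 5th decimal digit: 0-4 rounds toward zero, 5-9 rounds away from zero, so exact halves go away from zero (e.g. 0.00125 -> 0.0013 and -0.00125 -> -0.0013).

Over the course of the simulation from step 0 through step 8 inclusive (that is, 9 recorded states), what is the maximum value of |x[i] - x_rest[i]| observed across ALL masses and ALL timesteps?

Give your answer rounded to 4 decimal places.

Step 0: x=[4.0000 8.0000] v=[0.0000 0.0000]
Step 1: x=[4.1600 7.8400] v=[0.8000 -0.8000]
Step 2: x=[4.4288 7.5712] v=[1.3440 -1.3440]
Step 3: x=[4.7204 7.2796] v=[1.4579 -1.4579]
Step 4: x=[4.9415 7.0585] v=[1.1053 -1.1053]
Step 5: x=[5.0213 6.9787] v=[0.3989 -0.3989]
Step 6: x=[4.9343 7.0657] v=[-0.4352 0.4352]
Step 7: x=[4.7083 7.2917] v=[-1.1301 1.1301]
Step 8: x=[4.4156 7.5844] v=[-1.4634 1.4634]
Max displacement = 2.0213

Answer: 2.0213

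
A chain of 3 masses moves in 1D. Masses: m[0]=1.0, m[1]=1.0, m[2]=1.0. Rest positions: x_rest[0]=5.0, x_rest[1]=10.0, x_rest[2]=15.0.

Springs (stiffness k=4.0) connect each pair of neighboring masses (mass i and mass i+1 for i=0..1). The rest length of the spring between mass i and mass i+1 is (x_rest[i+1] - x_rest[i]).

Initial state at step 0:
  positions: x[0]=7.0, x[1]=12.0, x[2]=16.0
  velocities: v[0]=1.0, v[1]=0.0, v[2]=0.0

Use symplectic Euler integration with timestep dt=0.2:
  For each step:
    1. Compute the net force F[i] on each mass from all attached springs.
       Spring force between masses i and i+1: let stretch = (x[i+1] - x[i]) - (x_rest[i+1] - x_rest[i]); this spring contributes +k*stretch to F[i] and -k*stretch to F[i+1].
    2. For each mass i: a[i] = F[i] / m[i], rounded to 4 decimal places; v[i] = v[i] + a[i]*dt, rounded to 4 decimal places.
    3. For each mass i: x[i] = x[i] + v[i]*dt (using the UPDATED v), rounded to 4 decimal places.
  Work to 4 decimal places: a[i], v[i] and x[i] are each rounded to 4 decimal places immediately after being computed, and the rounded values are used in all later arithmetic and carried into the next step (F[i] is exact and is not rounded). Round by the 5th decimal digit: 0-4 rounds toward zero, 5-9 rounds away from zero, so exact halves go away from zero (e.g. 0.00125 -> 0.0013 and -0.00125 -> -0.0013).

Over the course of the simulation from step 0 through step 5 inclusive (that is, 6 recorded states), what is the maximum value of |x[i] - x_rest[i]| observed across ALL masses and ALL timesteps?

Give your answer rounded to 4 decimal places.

Step 0: x=[7.0000 12.0000 16.0000] v=[1.0000 0.0000 0.0000]
Step 1: x=[7.2000 11.8400 16.1600] v=[1.0000 -0.8000 0.8000]
Step 2: x=[7.3424 11.6288 16.4288] v=[0.7120 -1.0560 1.3440]
Step 3: x=[7.3706 11.4998 16.7296] v=[0.1411 -0.6451 1.5040]
Step 4: x=[7.2595 11.5469 16.9936] v=[-0.5555 0.2354 1.3202]
Step 5: x=[7.0344 11.7795 17.1862] v=[-1.1256 1.1628 0.9628]
Max displacement = 2.3706

Answer: 2.3706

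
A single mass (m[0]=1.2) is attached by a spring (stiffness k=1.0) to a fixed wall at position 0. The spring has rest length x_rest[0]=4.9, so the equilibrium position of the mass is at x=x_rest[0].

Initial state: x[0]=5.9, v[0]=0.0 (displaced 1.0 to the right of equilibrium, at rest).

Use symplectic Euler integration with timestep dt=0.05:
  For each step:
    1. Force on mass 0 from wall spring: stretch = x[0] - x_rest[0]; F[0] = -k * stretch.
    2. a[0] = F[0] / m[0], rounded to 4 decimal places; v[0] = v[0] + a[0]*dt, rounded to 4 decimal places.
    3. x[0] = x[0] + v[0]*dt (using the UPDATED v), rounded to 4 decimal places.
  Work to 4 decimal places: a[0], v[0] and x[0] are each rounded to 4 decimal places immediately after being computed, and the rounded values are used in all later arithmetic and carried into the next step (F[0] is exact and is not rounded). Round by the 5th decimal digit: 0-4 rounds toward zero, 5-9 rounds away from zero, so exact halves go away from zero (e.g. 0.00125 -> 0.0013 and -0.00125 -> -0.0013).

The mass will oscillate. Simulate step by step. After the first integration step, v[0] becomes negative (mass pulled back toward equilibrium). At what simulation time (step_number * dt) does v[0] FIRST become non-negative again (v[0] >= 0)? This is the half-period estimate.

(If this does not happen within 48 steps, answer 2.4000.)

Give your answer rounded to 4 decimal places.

Step 0: x=[5.9000] v=[0.0000]
Step 1: x=[5.8979] v=[-0.0417]
Step 2: x=[5.8937] v=[-0.0833]
Step 3: x=[5.8875] v=[-0.1247]
Step 4: x=[5.8792] v=[-0.1658]
Step 5: x=[5.8689] v=[-0.2066]
Step 6: x=[5.8566] v=[-0.2470]
Step 7: x=[5.8423] v=[-0.2869]
Step 8: x=[5.8260] v=[-0.3262]
Step 9: x=[5.8078] v=[-0.3648]
Step 10: x=[5.7877] v=[-0.4026]
Step 11: x=[5.7657] v=[-0.4396]
Step 12: x=[5.7419] v=[-0.4757]
Step 13: x=[5.7164] v=[-0.5108]
Step 14: x=[5.6892] v=[-0.5448]
Step 15: x=[5.6603] v=[-0.5777]
Step 16: x=[5.6298] v=[-0.6094]
Step 17: x=[5.5978] v=[-0.6398]
Step 18: x=[5.5644] v=[-0.6689]
Step 19: x=[5.5296] v=[-0.6966]
Step 20: x=[5.4935] v=[-0.7228]
Step 21: x=[5.4561] v=[-0.7475]
Step 22: x=[5.4176] v=[-0.7707]
Step 23: x=[5.3780] v=[-0.7923]
Step 24: x=[5.3374] v=[-0.8122]
Step 25: x=[5.2959] v=[-0.8304]
Step 26: x=[5.2536] v=[-0.8469]
Step 27: x=[5.2105] v=[-0.8616]
Step 28: x=[5.1668] v=[-0.8745]
Step 29: x=[5.1225] v=[-0.8856]
Step 30: x=[5.0778] v=[-0.8949]
Step 31: x=[5.0327] v=[-0.9023]
Step 32: x=[4.9873] v=[-0.9078]
Step 33: x=[4.9417] v=[-0.9114]
Step 34: x=[4.8960] v=[-0.9131]
Step 35: x=[4.8504] v=[-0.9129]
Step 36: x=[4.8049] v=[-0.9108]
Step 37: x=[4.7596] v=[-0.9068]
Step 38: x=[4.7146] v=[-0.9010]
Step 39: x=[4.6699] v=[-0.8933]
Step 40: x=[4.6257] v=[-0.8837]
Step 41: x=[4.5821] v=[-0.8723]
Step 42: x=[4.5391] v=[-0.8591]
Step 43: x=[4.4969] v=[-0.8441]
Step 44: x=[4.4555] v=[-0.8273]
Step 45: x=[4.4151] v=[-0.8088]
Step 46: x=[4.3757] v=[-0.7886]
Step 47: x=[4.3374] v=[-0.7668]
Step 48: x=[4.3002] v=[-0.7434]
v[0] did not become non-negative within 48 steps; using fallback time=2.4000

Answer: 2.4000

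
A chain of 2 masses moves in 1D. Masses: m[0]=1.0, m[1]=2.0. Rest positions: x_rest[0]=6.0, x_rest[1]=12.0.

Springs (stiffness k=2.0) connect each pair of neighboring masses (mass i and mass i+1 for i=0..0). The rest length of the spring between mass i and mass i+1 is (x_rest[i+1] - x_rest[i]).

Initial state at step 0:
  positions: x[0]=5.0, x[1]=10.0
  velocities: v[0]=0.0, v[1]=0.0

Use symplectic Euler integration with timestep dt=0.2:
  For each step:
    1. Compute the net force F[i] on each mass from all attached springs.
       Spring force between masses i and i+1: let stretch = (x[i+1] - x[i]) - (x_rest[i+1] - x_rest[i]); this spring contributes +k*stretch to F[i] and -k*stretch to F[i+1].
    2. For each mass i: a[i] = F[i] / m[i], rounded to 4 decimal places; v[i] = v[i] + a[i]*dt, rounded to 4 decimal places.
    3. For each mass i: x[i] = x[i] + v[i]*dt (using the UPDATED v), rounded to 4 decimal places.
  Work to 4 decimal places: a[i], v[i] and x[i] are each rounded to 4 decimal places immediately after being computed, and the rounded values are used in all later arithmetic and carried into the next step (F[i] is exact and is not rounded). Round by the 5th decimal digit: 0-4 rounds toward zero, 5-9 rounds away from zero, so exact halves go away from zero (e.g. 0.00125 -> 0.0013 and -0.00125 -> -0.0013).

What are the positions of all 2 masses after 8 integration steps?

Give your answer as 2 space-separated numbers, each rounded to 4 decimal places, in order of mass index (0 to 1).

Answer: 3.6675 10.6661

Derivation:
Step 0: x=[5.0000 10.0000] v=[0.0000 0.0000]
Step 1: x=[4.9200 10.0400] v=[-0.4000 0.2000]
Step 2: x=[4.7696 10.1152] v=[-0.7520 0.3760]
Step 3: x=[4.5668 10.2166] v=[-1.0138 0.5069]
Step 4: x=[4.3360 10.3320] v=[-1.1539 0.5769]
Step 5: x=[4.1049 10.4475] v=[-1.1555 0.5777]
Step 6: x=[3.9012 10.5493] v=[-1.0185 0.5092]
Step 7: x=[3.7493 10.6252] v=[-0.7593 0.3796]
Step 8: x=[3.6675 10.6661] v=[-0.4089 0.2044]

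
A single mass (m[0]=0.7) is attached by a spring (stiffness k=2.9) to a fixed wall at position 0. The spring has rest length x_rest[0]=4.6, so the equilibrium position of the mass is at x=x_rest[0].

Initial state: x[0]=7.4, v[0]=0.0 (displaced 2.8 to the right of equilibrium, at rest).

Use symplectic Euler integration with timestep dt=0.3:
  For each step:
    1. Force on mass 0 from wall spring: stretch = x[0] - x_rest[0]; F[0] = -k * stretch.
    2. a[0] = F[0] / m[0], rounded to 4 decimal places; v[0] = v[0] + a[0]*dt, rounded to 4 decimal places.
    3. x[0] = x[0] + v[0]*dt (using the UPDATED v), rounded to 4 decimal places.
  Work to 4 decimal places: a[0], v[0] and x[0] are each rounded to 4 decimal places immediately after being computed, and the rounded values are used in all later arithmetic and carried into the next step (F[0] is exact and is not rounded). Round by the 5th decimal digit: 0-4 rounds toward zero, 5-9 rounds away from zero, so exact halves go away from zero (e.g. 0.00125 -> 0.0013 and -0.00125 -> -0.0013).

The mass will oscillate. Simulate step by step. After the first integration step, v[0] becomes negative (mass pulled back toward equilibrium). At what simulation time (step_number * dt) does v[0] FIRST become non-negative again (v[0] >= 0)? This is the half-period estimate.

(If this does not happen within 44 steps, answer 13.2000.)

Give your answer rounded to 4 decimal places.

Answer: 1.8000

Derivation:
Step 0: x=[7.4000] v=[0.0000]
Step 1: x=[6.3560] v=[-3.4800]
Step 2: x=[4.6573] v=[-5.6625]
Step 3: x=[2.9372] v=[-5.7337]
Step 4: x=[1.8371] v=[-3.6671]
Step 5: x=[1.7671] v=[-0.2332]
Step 6: x=[2.7534] v=[3.2877]
First v>=0 after going negative at step 6, time=1.8000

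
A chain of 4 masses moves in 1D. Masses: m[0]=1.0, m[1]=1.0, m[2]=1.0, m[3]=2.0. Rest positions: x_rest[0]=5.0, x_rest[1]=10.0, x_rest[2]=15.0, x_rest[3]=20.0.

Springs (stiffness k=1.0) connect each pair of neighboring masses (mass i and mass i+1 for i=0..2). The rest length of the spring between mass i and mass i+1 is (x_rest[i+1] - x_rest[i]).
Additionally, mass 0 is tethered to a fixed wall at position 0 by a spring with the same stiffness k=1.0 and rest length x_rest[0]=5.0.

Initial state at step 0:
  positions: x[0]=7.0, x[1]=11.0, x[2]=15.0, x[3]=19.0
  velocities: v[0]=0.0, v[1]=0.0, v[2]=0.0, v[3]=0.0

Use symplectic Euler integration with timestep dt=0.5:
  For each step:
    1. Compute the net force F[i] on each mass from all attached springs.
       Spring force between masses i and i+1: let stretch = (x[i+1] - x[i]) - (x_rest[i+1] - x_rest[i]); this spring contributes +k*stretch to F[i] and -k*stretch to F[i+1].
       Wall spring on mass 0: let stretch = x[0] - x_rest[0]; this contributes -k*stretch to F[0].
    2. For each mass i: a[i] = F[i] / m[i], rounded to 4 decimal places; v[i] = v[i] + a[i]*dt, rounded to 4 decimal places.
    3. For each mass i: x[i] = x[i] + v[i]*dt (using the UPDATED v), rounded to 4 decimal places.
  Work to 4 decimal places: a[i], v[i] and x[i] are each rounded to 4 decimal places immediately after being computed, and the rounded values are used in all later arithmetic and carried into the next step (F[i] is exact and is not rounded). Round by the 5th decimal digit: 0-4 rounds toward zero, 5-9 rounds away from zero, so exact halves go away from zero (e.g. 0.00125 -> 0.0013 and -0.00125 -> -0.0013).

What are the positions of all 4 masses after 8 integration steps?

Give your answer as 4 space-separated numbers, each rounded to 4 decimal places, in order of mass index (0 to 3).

Step 0: x=[7.0000 11.0000 15.0000 19.0000] v=[0.0000 0.0000 0.0000 0.0000]
Step 1: x=[6.2500 11.0000 15.0000 19.1250] v=[-1.5000 0.0000 0.0000 0.2500]
Step 2: x=[5.1250 10.8125 15.0313 19.3594] v=[-2.2500 -0.3750 0.0625 0.4688]
Step 3: x=[4.1406 10.2578 15.0899 19.6778] v=[-1.9688 -1.1094 0.1172 0.6368]
Step 4: x=[3.6504 9.3818 15.0875 20.0478] v=[-0.9805 -1.7520 -0.0049 0.7399]
Step 5: x=[3.6804 8.4994 14.8987 20.4228] v=[0.0600 -1.7649 -0.3776 0.7499]
Step 6: x=[3.9951 8.0120 14.4911 20.7323] v=[0.6293 -0.9748 -0.8152 0.6189]
Step 7: x=[4.3152 8.1402 14.0240 20.8866] v=[0.6402 0.2563 -0.9342 0.3086]
Step 8: x=[4.5128 8.7831 13.8016 20.8081] v=[0.3951 1.2857 -0.4448 -0.1571]

Answer: 4.5128 8.7831 13.8016 20.8081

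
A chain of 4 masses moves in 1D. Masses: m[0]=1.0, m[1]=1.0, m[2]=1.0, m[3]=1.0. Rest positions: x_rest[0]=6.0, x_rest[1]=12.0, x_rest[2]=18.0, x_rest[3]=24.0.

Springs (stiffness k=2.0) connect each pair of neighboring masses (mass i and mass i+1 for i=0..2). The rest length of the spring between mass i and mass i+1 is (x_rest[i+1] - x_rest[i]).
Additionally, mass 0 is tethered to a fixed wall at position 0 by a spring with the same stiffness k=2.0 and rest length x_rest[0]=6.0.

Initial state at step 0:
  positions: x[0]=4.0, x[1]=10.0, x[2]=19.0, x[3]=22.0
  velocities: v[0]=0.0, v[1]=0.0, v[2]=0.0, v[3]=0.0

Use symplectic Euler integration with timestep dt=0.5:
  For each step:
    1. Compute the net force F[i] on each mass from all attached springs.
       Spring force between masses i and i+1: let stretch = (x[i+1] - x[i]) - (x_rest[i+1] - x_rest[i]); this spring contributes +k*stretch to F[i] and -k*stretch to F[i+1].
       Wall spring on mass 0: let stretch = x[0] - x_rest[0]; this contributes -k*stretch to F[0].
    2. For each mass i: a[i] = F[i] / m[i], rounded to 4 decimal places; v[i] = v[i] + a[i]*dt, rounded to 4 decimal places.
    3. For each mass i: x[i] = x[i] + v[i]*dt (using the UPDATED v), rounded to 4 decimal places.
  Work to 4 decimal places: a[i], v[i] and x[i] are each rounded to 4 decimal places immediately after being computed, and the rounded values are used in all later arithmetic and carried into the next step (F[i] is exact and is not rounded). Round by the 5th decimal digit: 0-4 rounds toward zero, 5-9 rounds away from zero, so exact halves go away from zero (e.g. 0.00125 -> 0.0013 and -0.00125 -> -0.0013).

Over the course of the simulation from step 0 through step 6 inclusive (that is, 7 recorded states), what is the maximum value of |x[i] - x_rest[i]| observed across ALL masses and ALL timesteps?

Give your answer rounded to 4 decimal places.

Answer: 3.5000

Derivation:
Step 0: x=[4.0000 10.0000 19.0000 22.0000] v=[0.0000 0.0000 0.0000 0.0000]
Step 1: x=[5.0000 11.5000 16.0000 23.5000] v=[2.0000 3.0000 -6.0000 3.0000]
Step 2: x=[6.7500 12.0000 14.5000 24.2500] v=[3.5000 1.0000 -3.0000 1.5000]
Step 3: x=[7.7500 11.1250 16.6250 23.1250] v=[2.0000 -1.7500 4.2500 -2.2500]
Step 4: x=[6.5625 11.3125 19.2500 21.7500] v=[-2.3750 0.3750 5.2500 -2.7500]
Step 5: x=[4.4688 13.0938 19.1563 22.1250] v=[-4.1875 3.5625 -0.1875 0.7500]
Step 6: x=[4.4532 13.5938 17.5157 24.0157] v=[-0.0313 1.0000 -3.2813 3.7813]
Max displacement = 3.5000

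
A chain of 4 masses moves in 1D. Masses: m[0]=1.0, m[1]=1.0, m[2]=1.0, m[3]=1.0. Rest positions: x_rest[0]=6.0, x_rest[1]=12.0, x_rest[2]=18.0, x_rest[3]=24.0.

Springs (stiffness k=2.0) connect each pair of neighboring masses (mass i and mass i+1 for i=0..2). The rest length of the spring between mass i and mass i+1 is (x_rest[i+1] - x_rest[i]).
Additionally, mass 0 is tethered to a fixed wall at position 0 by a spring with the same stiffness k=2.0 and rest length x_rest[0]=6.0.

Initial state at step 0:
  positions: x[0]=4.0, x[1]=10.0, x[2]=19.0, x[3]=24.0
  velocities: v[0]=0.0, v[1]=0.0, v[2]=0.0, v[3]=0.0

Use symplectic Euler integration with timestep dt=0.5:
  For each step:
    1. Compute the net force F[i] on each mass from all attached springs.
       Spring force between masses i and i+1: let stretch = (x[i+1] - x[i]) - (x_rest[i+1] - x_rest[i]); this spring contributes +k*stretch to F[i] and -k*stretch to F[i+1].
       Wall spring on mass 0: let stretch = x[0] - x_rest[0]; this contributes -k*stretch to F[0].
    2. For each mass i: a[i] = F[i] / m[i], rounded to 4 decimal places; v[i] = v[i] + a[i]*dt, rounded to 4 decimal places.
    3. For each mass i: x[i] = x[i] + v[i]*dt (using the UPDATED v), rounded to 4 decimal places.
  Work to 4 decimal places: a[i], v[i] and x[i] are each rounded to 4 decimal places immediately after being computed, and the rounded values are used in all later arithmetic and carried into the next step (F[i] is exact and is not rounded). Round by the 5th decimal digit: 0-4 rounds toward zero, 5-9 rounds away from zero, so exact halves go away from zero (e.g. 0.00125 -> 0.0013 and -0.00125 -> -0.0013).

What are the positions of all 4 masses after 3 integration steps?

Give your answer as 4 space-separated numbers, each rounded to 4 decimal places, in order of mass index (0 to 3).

Step 0: x=[4.0000 10.0000 19.0000 24.0000] v=[0.0000 0.0000 0.0000 0.0000]
Step 1: x=[5.0000 11.5000 17.0000 24.5000] v=[2.0000 3.0000 -4.0000 1.0000]
Step 2: x=[6.7500 12.5000 16.0000 24.2500] v=[3.5000 2.0000 -2.0000 -0.5000]
Step 3: x=[8.0000 12.3750 17.3750 22.8750] v=[2.5000 -0.2500 2.7500 -2.7500]

Answer: 8.0000 12.3750 17.3750 22.8750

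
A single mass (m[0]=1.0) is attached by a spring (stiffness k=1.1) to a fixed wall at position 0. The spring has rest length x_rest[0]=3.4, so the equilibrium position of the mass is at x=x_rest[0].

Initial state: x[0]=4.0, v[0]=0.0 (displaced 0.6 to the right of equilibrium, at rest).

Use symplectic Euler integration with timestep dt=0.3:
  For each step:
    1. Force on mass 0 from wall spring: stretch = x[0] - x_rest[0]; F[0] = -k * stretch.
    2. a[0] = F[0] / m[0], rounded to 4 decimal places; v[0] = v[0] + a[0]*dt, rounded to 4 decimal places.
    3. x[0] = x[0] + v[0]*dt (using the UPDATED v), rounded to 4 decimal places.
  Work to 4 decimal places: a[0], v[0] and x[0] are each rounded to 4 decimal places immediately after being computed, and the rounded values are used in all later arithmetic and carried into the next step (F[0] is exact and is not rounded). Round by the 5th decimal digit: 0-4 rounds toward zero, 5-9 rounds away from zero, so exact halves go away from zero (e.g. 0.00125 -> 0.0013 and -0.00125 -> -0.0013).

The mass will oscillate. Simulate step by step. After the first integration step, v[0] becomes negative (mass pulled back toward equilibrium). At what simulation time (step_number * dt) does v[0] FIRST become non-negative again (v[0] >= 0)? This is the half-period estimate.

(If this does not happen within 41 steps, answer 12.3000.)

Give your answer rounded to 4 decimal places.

Step 0: x=[4.0000] v=[0.0000]
Step 1: x=[3.9406] v=[-0.1980]
Step 2: x=[3.8277] v=[-0.3764]
Step 3: x=[3.6724] v=[-0.5176]
Step 4: x=[3.4902] v=[-0.6075]
Step 5: x=[3.2990] v=[-0.6373]
Step 6: x=[3.1178] v=[-0.6040]
Step 7: x=[2.9645] v=[-0.5109]
Step 8: x=[2.8543] v=[-0.3672]
Step 9: x=[2.7982] v=[-0.1871]
Step 10: x=[2.8017] v=[0.0115]
First v>=0 after going negative at step 10, time=3.0000

Answer: 3.0000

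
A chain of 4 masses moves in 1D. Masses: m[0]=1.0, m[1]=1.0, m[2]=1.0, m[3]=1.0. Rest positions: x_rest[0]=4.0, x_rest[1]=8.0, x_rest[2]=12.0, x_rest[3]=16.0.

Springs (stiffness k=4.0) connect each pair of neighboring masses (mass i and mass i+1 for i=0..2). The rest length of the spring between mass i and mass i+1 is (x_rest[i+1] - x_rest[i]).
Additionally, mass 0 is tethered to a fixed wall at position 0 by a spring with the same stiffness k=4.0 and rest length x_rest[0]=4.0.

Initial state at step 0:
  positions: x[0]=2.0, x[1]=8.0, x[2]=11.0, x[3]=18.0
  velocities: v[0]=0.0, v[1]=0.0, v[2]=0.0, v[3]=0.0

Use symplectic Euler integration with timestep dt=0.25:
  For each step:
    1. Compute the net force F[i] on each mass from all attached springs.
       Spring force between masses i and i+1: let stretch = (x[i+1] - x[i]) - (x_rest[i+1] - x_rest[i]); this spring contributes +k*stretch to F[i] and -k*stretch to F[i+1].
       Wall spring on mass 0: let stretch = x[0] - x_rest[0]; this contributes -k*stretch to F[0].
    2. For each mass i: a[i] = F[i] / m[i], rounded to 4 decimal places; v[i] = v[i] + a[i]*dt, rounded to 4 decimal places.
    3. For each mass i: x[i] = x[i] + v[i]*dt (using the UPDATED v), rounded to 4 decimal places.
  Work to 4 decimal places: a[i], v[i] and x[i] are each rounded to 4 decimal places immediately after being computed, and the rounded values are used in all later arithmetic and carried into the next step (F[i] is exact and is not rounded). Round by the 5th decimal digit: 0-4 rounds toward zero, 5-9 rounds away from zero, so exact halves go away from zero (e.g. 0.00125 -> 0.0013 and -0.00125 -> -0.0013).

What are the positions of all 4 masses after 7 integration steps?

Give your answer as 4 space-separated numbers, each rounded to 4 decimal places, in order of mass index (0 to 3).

Answer: 4.7404 9.7967 11.3612 15.2448

Derivation:
Step 0: x=[2.0000 8.0000 11.0000 18.0000] v=[0.0000 0.0000 0.0000 0.0000]
Step 1: x=[3.0000 7.2500 12.0000 17.2500] v=[4.0000 -3.0000 4.0000 -3.0000]
Step 2: x=[4.3125 6.6250 13.1250 16.1875] v=[5.2500 -2.5000 4.5000 -4.2500]
Step 3: x=[5.1250 7.0469 13.3906 15.3594] v=[3.2500 1.6875 1.0625 -3.3125]
Step 4: x=[5.1367 8.5742 12.5625 15.0391] v=[0.0469 6.1093 -3.3124 -1.2813]
Step 5: x=[4.7236 10.2392 11.3565 15.0996] v=[-1.6523 6.6601 -4.8241 0.2421]
Step 6: x=[4.5085 10.8047 10.8069 15.2244] v=[-0.8603 2.2618 -2.1983 0.4990]
Step 7: x=[4.7404 9.7967 11.3612 15.2448] v=[0.9274 -4.0322 2.2170 0.0815]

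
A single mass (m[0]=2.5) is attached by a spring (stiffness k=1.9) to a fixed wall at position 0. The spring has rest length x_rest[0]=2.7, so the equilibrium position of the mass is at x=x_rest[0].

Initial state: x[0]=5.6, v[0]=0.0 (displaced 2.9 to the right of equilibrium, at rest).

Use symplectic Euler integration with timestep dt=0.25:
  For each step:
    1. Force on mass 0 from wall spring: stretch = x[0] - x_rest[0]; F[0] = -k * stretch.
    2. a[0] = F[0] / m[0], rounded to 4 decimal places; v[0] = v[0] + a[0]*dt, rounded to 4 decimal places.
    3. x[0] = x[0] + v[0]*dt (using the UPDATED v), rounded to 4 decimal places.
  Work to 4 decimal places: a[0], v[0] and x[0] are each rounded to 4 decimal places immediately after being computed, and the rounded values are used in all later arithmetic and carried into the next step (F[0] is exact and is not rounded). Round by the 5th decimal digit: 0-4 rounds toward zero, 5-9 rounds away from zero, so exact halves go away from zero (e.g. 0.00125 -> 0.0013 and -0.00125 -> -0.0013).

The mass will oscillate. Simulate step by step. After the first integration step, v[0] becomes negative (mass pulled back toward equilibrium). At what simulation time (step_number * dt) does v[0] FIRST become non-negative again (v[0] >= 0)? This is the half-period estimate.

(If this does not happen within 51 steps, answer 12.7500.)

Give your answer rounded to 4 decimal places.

Step 0: x=[5.6000] v=[0.0000]
Step 1: x=[5.4623] v=[-0.5510]
Step 2: x=[5.1934] v=[-1.0758]
Step 3: x=[4.8060] v=[-1.5496]
Step 4: x=[4.3186] v=[-1.9498]
Step 5: x=[3.7543] v=[-2.2573]
Step 6: x=[3.1399] v=[-2.4576]
Step 7: x=[2.5046] v=[-2.5412]
Step 8: x=[1.8786] v=[-2.5041]
Step 9: x=[1.2916] v=[-2.3480]
Step 10: x=[0.7715] v=[-2.0804]
Step 11: x=[0.3430] v=[-1.7140]
Step 12: x=[0.0265] v=[-1.2662]
Step 13: x=[-0.1631] v=[-0.7582]
Step 14: x=[-0.2167] v=[-0.2142]
Step 15: x=[-0.1317] v=[0.3400]
First v>=0 after going negative at step 15, time=3.7500

Answer: 3.7500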